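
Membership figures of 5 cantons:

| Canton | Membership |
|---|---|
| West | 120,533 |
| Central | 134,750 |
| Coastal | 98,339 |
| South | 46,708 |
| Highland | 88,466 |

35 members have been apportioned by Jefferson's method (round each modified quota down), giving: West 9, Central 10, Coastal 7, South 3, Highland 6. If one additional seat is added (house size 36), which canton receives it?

Highland

Priority for the next seat is population ÷ (current seats + 1).
Priorities: West 12053.300, Central 12250.000, Coastal 12292.375, South 11677.000, Highland 12638.000.
Highest priority: Highland.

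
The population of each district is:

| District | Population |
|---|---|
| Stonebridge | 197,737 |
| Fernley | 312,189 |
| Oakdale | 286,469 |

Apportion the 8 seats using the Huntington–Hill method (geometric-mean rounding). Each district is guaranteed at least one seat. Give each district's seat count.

Stonebridge: 2; Fernley: 3; Oakdale: 3

With divisor 103536: modified quotas Stonebridge 1.910, Fernley 3.015, Oakdale 2.767.
Geometric-mean thresholds: Stonebridge √(1·2)=1.414, Fernley √(3·4)=3.464, Oakdale √(2·3)=2.449.
Each quota rounded against its threshold gives Stonebridge 2, Fernley 3, Oakdale 3 (total 8).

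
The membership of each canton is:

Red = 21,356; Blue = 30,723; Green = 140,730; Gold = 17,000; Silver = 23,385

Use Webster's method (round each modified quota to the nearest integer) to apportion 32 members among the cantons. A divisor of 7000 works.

Red 3, Blue 4, Green 20, Gold 2, Silver 3

With modified divisor 7000: modified quotas Red 3.051, Blue 4.389, Green 20.104, Gold 2.429, Silver 3.341.
Rounding to the nearest integer: Red 3, Blue 4, Green 20, Gold 2, Silver 3 (total 32).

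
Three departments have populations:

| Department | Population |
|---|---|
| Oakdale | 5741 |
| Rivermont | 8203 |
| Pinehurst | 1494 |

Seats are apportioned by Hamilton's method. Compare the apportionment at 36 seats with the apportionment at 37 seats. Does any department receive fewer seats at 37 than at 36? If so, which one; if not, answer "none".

At 36 seats: Oakdale 13, Rivermont 19, Pinehurst 4.
At 37 seats: Oakdale 14, Rivermont 20, Pinehurst 3.
Pinehurst drops from 4 to 3.

Pinehurst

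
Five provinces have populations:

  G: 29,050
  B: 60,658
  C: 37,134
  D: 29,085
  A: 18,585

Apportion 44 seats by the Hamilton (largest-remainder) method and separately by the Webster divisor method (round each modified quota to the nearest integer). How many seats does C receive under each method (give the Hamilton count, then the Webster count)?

10 and 9

Hamilton: G 7, B 15, C 10, D 7, A 5.
Webster: G 7, B 16, C 9, D 7, A 5.
C gets 10 under Hamilton and 9 under Webster.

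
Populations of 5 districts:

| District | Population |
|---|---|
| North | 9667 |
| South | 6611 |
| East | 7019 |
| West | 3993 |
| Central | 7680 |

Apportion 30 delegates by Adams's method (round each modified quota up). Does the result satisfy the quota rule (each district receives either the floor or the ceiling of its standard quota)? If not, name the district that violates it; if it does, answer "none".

none

Standard quotas: North 8.293, South 5.671, East 6.021, West 3.426, Central 6.589.
Adams allocation: North 8, South 6, East 6, West 4, Central 6.
Every allocation lies between the lower and upper quota.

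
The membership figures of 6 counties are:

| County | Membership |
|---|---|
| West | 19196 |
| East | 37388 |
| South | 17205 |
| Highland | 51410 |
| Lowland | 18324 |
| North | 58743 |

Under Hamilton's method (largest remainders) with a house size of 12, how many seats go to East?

The standard divisor is 202266/12 ≈ 16855.5.
Standard quotas: West 1.1389, East 2.2181, South 1.0207, Highland 3.0500, Lowland 1.0871, North 3.4851.
Lower quotas: West 1, East 2, South 1, Highland 3, Lowland 1, North 3 (sum 11, leaving 1 seat).
Remainders in descending order: North 0.4851, East 0.2181, West 0.1389, Lowland 0.0871, Highland 0.0500, South 0.0207.
Largest remainder: North receives the extra seat.
East receives 2.

2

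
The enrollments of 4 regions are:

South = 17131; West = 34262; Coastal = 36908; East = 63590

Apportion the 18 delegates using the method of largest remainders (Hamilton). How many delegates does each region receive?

South 2, West 4, Coastal 4, East 8

The standard divisor is 151891/18 ≈ 8438.389.
Standard quotas: South 2.0301, West 4.0603, Coastal 4.3738, East 7.5358.
Lower quotas: South 2, West 4, Coastal 4, East 7 (sum 17, leaving 1 seat).
Remainders in descending order: East 0.5358, Coastal 0.3738, West 0.0603, South 0.0301.
Largest remainder: East receives the extra seat.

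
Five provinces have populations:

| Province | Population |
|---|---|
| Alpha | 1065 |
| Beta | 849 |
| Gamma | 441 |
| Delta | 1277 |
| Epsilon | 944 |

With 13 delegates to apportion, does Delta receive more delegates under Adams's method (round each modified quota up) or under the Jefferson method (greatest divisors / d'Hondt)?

Adams: Alpha 3, Beta 2, Gamma 2, Delta 3, Epsilon 3.
Jefferson: Alpha 3, Beta 2, Gamma 1, Delta 4, Epsilon 3.
Delta gets 3 under Adams and 4 under Jefferson.

Jefferson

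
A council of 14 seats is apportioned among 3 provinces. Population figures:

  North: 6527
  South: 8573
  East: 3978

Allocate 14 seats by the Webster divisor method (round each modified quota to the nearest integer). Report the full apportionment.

Standard divisor 19078/14 ≈ 1362.714; standard quotas: North 4.790, South 6.291, East 2.919.
Rounding to the nearest integer gives North 5, South 6, East 3 — total 14, matching the house size, so no adjustment is needed.

North 5, South 6, East 3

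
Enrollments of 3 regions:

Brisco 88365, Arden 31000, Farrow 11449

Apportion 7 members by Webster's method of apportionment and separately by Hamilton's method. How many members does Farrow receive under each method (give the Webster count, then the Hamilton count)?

1 and 0

Webster: Brisco 4, Arden 2, Farrow 1.
Hamilton: Brisco 5, Arden 2, Farrow 0.
Farrow gets 1 under Webster and 0 under Hamilton.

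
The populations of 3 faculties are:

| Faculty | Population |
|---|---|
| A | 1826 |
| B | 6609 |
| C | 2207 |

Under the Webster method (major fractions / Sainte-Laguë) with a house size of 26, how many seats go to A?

5

Standard divisor 10642/26 ≈ 409.308; standard quotas: A 4.461, B 16.147, C 5.392.
Rounding to the nearest integer gives 4, 16, 5 = 25 seats, so the divisor must be adjusted.
With modified divisor 403.5: modified quotas A 4.525, B 16.379, C 5.470.
Rounding to the nearest integer: A 5, B 16, C 5 (total 26).
A receives 5.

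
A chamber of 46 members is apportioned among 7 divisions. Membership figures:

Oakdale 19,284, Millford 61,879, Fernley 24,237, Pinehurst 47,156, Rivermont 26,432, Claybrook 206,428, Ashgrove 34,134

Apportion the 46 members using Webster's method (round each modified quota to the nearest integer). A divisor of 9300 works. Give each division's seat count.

Oakdale: 2, Millford: 7, Fernley: 3, Pinehurst: 5, Rivermont: 3, Claybrook: 22, Ashgrove: 4

With modified divisor 9300: modified quotas Oakdale 2.074, Millford 6.654, Fernley 2.606, Pinehurst 5.071, Rivermont 2.842, Claybrook 22.197, Ashgrove 3.670.
Rounding to the nearest integer: Oakdale 2, Millford 7, Fernley 3, Pinehurst 5, Rivermont 3, Claybrook 22, Ashgrove 4 (total 46).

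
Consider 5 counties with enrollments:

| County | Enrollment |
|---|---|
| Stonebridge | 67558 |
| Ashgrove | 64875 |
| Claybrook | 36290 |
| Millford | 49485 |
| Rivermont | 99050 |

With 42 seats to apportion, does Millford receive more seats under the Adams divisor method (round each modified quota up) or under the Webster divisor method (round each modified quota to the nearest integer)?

Adams

Adams: Stonebridge 9, Ashgrove 8, Claybrook 5, Millford 7, Rivermont 13.
Webster: Stonebridge 9, Ashgrove 9, Claybrook 5, Millford 6, Rivermont 13.
Millford gets 7 under Adams and 6 under Webster.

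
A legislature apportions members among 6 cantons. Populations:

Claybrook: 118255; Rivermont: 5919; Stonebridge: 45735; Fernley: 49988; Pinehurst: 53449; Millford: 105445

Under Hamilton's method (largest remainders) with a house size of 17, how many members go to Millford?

Standard divisor: 378791 ÷ 17 ≈ 22281.824.
Standard quotas: Claybrook 5.3072, Rivermont 0.2656, Stonebridge 2.0526, Fernley 2.2434, Pinehurst 2.3988, Millford 4.7323.
Lower quotas: Claybrook 5, Rivermont 0, Stonebridge 2, Fernley 2, Pinehurst 2, Millford 4 (sum 15, leaving 2 seats).
Remainders in descending order: Millford 0.7323, Pinehurst 0.3988, Claybrook 0.3072, Rivermont 0.2656, Fernley 0.2434, Stonebridge 0.0526.
Largest remainders: Millford, Pinehurst receive the extra seats.
Millford receives 5.

5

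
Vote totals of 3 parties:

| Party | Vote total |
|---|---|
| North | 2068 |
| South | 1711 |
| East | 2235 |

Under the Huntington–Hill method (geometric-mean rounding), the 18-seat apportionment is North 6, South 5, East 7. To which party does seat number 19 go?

North

Priority for the next seat is population ÷ (√(s·(s+1))).
Priorities: North 319.099, South 312.384, East 298.664.
Highest priority: North.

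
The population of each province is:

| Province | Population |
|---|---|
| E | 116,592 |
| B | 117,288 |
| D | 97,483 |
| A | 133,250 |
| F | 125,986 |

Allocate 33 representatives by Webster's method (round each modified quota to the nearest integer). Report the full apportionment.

E 7, B 7, D 5, A 7, F 7

Standard divisor 590599/33 ≈ 17896.939; standard quotas: E 6.515, B 6.554, D 5.447, A 7.445, F 7.040.
Rounding to the nearest integer gives E 7, B 7, D 5, A 7, F 7 — total 33, matching the house size, so no adjustment is needed.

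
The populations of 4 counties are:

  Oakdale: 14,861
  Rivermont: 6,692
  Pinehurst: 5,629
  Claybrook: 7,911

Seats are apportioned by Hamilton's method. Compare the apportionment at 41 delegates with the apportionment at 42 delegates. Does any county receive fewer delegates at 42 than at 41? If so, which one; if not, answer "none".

none

At 41 seats: Oakdale 17, Rivermont 8, Pinehurst 7, Claybrook 9.
At 42 seats: Oakdale 18, Rivermont 8, Pinehurst 7, Claybrook 9.
No county's allocation decreased.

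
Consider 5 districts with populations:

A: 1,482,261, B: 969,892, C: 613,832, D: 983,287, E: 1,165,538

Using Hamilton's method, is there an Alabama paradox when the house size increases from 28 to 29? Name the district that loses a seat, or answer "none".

At 28 seats: A 8, B 5, C 4, D 5, E 6.
At 29 seats: A 8, B 5, C 3, D 6, E 7.
C drops from 4 to 3.

C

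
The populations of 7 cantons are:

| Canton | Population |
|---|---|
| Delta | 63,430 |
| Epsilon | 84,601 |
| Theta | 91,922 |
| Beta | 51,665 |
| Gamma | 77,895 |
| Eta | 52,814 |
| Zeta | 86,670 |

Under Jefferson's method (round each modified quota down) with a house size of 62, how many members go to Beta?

Standard divisor 508997/62 ≈ 8209.629; standard quotas: Delta 7.726, Epsilon 10.305, Theta 11.197, Beta 6.293, Gamma 9.488, Eta 6.433, Zeta 10.557.
Rounding down gives 7, 10, 11, 6, 9, 6, 10 = 59 seats, so the divisor must be adjusted.
With modified divisor 7740: modified quotas Delta 8.195, Epsilon 10.930, Theta 11.876, Beta 6.675, Gamma 10.064, Eta 6.824, Zeta 11.198.
Rounding down: Delta 8, Epsilon 10, Theta 11, Beta 6, Gamma 10, Eta 6, Zeta 11 (total 62).
Beta receives 6.

6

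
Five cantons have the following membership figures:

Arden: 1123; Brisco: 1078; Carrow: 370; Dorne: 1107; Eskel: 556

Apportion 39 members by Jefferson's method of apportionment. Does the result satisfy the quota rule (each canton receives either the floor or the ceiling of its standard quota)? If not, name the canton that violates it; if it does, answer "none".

none

Standard quotas: Arden 10.344, Brisco 9.930, Carrow 3.408, Dorne 10.197, Eskel 5.121.
Jefferson allocation: Arden 11, Brisco 10, Carrow 3, Dorne 10, Eskel 5.
Every allocation lies between the lower and upper quota.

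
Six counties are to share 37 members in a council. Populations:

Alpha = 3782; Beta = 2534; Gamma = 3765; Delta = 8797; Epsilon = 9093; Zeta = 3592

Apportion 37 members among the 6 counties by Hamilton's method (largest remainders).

Alpha 5, Beta 3, Gamma 4, Delta 10, Epsilon 11, Zeta 4

Standard divisor: 31563 ÷ 37 ≈ 853.054.
Standard quotas: Alpha 4.4335, Beta 2.9705, Gamma 4.4136, Delta 10.3124, Epsilon 10.6593, Zeta 4.2108.
Lower quotas: Alpha 4, Beta 2, Gamma 4, Delta 10, Epsilon 10, Zeta 4 (sum 34, leaving 3 seats).
Remainders in descending order: Beta 0.9705, Epsilon 0.6593, Alpha 0.4335, Gamma 0.4136, Delta 0.3124, Zeta 0.2108.
Largest remainders: Beta, Epsilon, Alpha receive the extra seats.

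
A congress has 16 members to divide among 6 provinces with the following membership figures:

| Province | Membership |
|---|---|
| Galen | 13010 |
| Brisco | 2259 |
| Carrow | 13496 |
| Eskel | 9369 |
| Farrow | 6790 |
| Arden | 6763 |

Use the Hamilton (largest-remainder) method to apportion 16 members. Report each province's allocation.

The standard divisor is 51687/16 ≈ 3230.438.
Standard quotas: Galen 4.0273, Brisco 0.6993, Carrow 4.1778, Eskel 2.9002, Farrow 2.1019, Arden 2.0935.
Lower quotas: Galen 4, Brisco 0, Carrow 4, Eskel 2, Farrow 2, Arden 2 (sum 14, leaving 2 seats).
Remainders in descending order: Eskel 0.9002, Brisco 0.6993, Carrow 0.1778, Farrow 0.1019, Arden 0.0935, Galen 0.0273.
Largest remainders: Eskel, Brisco receive the extra seats.

Galen 4, Brisco 1, Carrow 4, Eskel 3, Farrow 2, Arden 2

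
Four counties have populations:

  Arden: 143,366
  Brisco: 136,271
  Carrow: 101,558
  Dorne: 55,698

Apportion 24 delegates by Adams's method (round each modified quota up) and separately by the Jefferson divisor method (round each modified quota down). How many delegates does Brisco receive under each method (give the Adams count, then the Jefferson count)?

7 and 8

Adams: Arden 8, Brisco 7, Carrow 6, Dorne 3.
Jefferson: Arden 8, Brisco 8, Carrow 5, Dorne 3.
Brisco gets 7 under Adams and 8 under Jefferson.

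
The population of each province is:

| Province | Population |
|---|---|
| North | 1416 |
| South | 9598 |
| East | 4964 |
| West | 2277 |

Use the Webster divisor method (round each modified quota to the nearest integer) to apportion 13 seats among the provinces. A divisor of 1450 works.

North=1; South=7; East=3; West=2

With modified divisor 1450: modified quotas North 0.977, South 6.619, East 3.423, West 1.570.
Rounding to the nearest integer: North 1, South 7, East 3, West 2 (total 13).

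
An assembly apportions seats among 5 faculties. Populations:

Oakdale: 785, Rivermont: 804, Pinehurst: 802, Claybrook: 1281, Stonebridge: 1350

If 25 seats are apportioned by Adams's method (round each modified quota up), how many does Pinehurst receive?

Standard divisor 5022/25 ≈ 200.88; standard quotas: Oakdale 3.908, Rivermont 4.002, Pinehurst 3.992, Claybrook 6.377, Stonebridge 6.720.
Rounding up gives 4, 5, 4, 7, 7 = 27 seats, so the divisor must be adjusted.
With modified divisor 220: modified quotas Oakdale 3.568, Rivermont 3.655, Pinehurst 3.645, Claybrook 5.823, Stonebridge 6.136.
Rounding up: Oakdale 4, Rivermont 4, Pinehurst 4, Claybrook 6, Stonebridge 7 (total 25).
Pinehurst receives 4.

4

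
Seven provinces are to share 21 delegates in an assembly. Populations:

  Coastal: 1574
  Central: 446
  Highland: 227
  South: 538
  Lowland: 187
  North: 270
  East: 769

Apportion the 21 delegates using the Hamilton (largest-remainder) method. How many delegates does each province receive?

Standard divisor: 4011 ÷ 21 = 191.
Standard quotas: Coastal 8.241, Central 2.335, Highland 1.188, South 2.817, Lowland 0.979, North 1.414, East 4.026.
Lower quotas: Coastal 8, Central 2, Highland 1, South 2, Lowland 0, North 1, East 4 (sum 18, leaving 3 seats).
Remainders in descending order: Lowland 0.979, South 0.817, North 0.414, Central 0.335, Coastal 0.241, Highland 0.188, East 0.026.
Largest remainders: Lowland, South, North receive the extra seats.

Coastal 8, Central 2, Highland 1, South 3, Lowland 1, North 2, East 4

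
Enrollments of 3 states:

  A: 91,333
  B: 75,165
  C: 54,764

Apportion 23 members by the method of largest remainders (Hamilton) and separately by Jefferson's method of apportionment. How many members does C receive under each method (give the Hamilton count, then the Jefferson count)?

Hamilton: A 9, B 8, C 6.
Jefferson: A 10, B 8, C 5.
C gets 6 under Hamilton and 5 under Jefferson.

6 and 5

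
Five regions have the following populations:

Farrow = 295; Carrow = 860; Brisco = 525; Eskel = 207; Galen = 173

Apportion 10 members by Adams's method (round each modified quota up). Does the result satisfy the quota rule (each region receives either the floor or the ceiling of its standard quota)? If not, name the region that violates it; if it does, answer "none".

none

Standard quotas: Farrow 1.432, Carrow 4.175, Brisco 2.549, Eskel 1.005, Galen 0.840.
Adams allocation: Farrow 2, Carrow 4, Brisco 2, Eskel 1, Galen 1.
Every allocation lies between the lower and upper quota.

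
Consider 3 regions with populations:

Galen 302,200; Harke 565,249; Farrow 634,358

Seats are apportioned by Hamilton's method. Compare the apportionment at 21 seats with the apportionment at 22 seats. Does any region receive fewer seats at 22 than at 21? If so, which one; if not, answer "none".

At 21 seats: Galen 4, Harke 8, Farrow 9.
At 22 seats: Galen 5, Harke 8, Farrow 9.
No region's allocation decreased.

none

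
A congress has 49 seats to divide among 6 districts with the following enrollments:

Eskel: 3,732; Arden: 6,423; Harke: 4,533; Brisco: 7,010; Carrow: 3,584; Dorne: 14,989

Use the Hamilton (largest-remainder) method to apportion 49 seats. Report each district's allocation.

Total 40271; standard divisor 40271/49 ≈ 821.857.
Standard quotas: Eskel 4.5409, Arden 7.8152, Harke 5.5156, Brisco 8.5295, Carrow 4.3609, Dorne 18.2380.
Lower quotas: Eskel 4, Arden 7, Harke 5, Brisco 8, Carrow 4, Dorne 18 (sum 46, leaving 3 seats).
Remainders in descending order: Arden 0.8152, Eskel 0.5409, Brisco 0.5295, Harke 0.5156, Carrow 0.3609, Dorne 0.2380.
Largest remainders: Arden, Eskel, Brisco receive the extra seats.

Eskel=5; Arden=8; Harke=5; Brisco=9; Carrow=4; Dorne=18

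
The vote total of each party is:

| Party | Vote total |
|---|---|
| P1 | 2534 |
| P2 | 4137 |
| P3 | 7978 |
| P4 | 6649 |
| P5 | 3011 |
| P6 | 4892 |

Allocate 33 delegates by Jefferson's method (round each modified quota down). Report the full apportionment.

P1: 3; P2: 5; P3: 9; P4: 8; P5: 3; P6: 5

Standard divisor 29201/33 ≈ 884.879; standard quotas: P1 2.864, P2 4.675, P3 9.016, P4 7.514, P5 3.403, P6 5.528.
Rounding down gives 2, 4, 9, 7, 3, 5 = 30 seats, so the divisor must be adjusted.
With modified divisor 820: modified quotas P1 3.090, P2 5.045, P3 9.729, P4 8.109, P5 3.672, P6 5.966.
Rounding down: P1 3, P2 5, P3 9, P4 8, P5 3, P6 5 (total 33).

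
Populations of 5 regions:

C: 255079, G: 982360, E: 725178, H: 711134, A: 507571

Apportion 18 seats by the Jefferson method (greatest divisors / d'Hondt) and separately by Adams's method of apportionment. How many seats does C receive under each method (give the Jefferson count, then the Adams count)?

Jefferson: C 1, G 6, E 4, H 4, A 3.
Adams: C 2, G 5, E 4, H 4, A 3.
C gets 1 under Jefferson and 2 under Adams.

1 and 2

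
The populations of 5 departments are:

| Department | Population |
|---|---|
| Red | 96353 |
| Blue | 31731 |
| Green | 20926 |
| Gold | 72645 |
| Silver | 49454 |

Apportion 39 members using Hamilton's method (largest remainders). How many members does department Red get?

The standard divisor is 271109/39 ≈ 6951.513.
Standard quotas: Red 13.8607, Blue 4.5646, Green 3.0103, Gold 10.4502, Silver 7.1141.
Lower quotas: Red 13, Blue 4, Green 3, Gold 10, Silver 7 (sum 37, leaving 2 seats).
Remainders in descending order: Red 0.8607, Blue 0.5646, Gold 0.4502, Silver 0.1141, Green 0.0103.
The surplus seats go to Red, Blue.
Red receives 14.

14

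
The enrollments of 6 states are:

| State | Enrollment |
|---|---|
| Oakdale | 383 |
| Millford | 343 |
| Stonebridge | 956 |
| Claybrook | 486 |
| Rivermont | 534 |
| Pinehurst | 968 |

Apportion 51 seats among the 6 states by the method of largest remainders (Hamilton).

The standard divisor is 3670/51 ≈ 71.961.
Standard quotas: Oakdale 5.322, Millford 4.766, Stonebridge 13.285, Claybrook 6.754, Rivermont 7.421, Pinehurst 13.452.
Lower quotas: Oakdale 5, Millford 4, Stonebridge 13, Claybrook 6, Rivermont 7, Pinehurst 13 (sum 48, leaving 3 seats).
Remainders in descending order: Millford 0.766, Claybrook 0.754, Pinehurst 0.452, Rivermont 0.421, Oakdale 0.322, Stonebridge 0.285.
Largest remainders: Millford, Claybrook, Pinehurst receive the extra seats.

Oakdale 5, Millford 5, Stonebridge 13, Claybrook 7, Rivermont 7, Pinehurst 14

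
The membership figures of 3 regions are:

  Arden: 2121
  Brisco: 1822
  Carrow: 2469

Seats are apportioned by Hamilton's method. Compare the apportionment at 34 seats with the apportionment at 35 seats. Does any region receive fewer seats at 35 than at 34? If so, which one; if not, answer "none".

none

At 34 seats: Arden 11, Brisco 10, Carrow 13.
At 35 seats: Arden 12, Brisco 10, Carrow 13.
No region's allocation decreased.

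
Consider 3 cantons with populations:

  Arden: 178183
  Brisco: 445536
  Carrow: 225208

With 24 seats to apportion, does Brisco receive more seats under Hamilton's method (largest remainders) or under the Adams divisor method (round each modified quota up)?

Hamilton: Arden 5, Brisco 13, Carrow 6.
Adams: Arden 5, Brisco 12, Carrow 7.
Brisco gets 13 under Hamilton and 12 under Adams.

Hamilton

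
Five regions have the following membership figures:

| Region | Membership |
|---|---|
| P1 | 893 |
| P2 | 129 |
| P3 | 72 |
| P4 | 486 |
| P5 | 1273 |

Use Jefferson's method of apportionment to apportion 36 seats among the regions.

P1: 12; P2: 1; P3: 0; P4: 6; P5: 17

Standard divisor 2853/36 ≈ 79.25; standard quotas: P1 11.268, P2 1.628, P3 0.909, P4 6.132, P5 16.063.
Rounding down gives 11, 1, 0, 6, 16 = 34 seats, so the divisor must be adjusted.
With modified divisor 73.69: modified quotas P1 12.118, P2 1.751, P3 0.977, P4 6.595, P5 17.275.
Rounding down: P1 12, P2 1, P3 0, P4 6, P5 17 (total 36).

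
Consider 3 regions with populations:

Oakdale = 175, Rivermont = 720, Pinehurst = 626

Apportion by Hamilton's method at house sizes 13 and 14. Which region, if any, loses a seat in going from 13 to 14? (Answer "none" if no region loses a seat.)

At 13 seats: Oakdale 2, Rivermont 6, Pinehurst 5.
At 14 seats: Oakdale 1, Rivermont 7, Pinehurst 6.
Oakdale drops from 2 to 1.

Oakdale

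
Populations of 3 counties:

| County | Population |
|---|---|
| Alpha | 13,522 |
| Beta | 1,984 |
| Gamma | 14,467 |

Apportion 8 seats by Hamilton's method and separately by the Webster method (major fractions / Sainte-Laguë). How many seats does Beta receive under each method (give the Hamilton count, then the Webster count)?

Hamilton: Alpha 4, Beta 0, Gamma 4.
Webster: Alpha 3, Beta 1, Gamma 4.
Beta gets 0 under Hamilton and 1 under Webster.

0 and 1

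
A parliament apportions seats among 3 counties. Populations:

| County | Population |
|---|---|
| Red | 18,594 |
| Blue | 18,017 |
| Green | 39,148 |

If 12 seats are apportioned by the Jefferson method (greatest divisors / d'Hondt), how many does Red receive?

Standard divisor 75759/12 ≈ 6313.25; standard quotas: Red 2.945, Blue 2.854, Green 6.201.
Rounding down gives 2, 2, 6 = 10 seats, so the divisor must be adjusted.
With modified divisor 5800: modified quotas Red 3.206, Blue 3.106, Green 6.750.
Rounding down: Red 3, Blue 3, Green 6 (total 12).
Red receives 3.

3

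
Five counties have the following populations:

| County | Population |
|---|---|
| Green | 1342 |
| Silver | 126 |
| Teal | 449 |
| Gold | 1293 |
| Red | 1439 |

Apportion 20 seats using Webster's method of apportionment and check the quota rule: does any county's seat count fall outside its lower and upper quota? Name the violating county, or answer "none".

Standard quotas: Green 5.773, Silver 0.542, Teal 1.932, Gold 5.562, Red 6.191.
Webster allocation: Green 6, Silver 1, Teal 2, Gold 5, Red 6.
Every allocation lies between the lower and upper quota.

none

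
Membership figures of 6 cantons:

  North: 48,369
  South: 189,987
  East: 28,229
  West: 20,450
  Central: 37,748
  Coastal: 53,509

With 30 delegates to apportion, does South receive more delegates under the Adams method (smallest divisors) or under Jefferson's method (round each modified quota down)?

Jefferson

Adams: North 4, South 14, East 3, West 2, Central 3, Coastal 4.
Jefferson: North 4, South 16, East 2, West 1, Central 3, Coastal 4.
South gets 14 under Adams and 16 under Jefferson.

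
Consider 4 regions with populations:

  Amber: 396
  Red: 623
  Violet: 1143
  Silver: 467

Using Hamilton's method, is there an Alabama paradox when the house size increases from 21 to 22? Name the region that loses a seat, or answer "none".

none

At 21 seats: Amber 3, Red 5, Violet 9, Silver 4.
At 22 seats: Amber 3, Red 5, Violet 10, Silver 4.
No region's allocation decreased.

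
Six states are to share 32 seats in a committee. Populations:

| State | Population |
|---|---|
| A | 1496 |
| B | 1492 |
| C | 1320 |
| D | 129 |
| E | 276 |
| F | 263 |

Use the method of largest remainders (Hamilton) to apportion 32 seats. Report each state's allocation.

A 10; B 9; C 8; D 1; E 2; F 2

Total 4976; standard divisor 4976/32 ≈ 155.5.
Standard quotas: A 9.621, B 9.595, C 8.489, D 0.830, E 1.775, F 1.691.
Lower quotas: A 9, B 9, C 8, D 0, E 1, F 1 (sum 28, leaving 4 seats).
Remainders in descending order: D 0.830, E 0.775, F 0.691, A 0.621, B 0.595, C 0.489.
The surplus seats go to D, E, F, A.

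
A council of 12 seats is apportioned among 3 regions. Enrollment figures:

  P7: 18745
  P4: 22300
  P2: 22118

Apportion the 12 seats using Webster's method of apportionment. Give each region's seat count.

Standard divisor 63163/12 ≈ 5263.583; standard quotas: P7 3.561, P4 4.237, P2 4.202.
Rounding to the nearest integer gives P7 4, P4 4, P2 4 — total 12, matching the house size, so no adjustment is needed.

P7: 4; P4: 4; P2: 4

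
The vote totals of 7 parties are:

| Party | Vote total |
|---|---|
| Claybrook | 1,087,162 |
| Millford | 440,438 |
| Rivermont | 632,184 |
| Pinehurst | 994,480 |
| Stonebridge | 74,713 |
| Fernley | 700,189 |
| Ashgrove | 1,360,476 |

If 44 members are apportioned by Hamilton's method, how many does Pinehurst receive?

8

Total 5289642; standard divisor 5289642/44 ≈ 120219.136.
Standard quotas: Claybrook 9.0432, Millford 3.6636, Rivermont 5.2586, Pinehurst 8.2722, Stonebridge 0.6215, Fernley 5.8243, Ashgrove 11.3166.
Lower quotas: Claybrook 9, Millford 3, Rivermont 5, Pinehurst 8, Stonebridge 0, Fernley 5, Ashgrove 11 (sum 41, leaving 3 seats).
Remainders in descending order: Fernley 0.8243, Millford 0.6636, Stonebridge 0.6215, Ashgrove 0.3166, Pinehurst 0.2722, Rivermont 0.2586, Claybrook 0.0432.
Largest remainders: Fernley, Millford, Stonebridge receive the extra seats.
Pinehurst receives 8.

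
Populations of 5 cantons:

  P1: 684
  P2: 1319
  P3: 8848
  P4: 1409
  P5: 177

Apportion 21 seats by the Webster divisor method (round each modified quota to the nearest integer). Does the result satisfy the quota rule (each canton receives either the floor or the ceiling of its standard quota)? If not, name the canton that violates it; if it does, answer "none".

Standard quotas: P1 1.155, P2 2.227, P3 14.940, P4 2.379, P5 0.299.
Webster allocation: P1 1, P2 2, P3 16, P4 2, P5 0.
P3 has quota 14.940 (lower 14, upper 15) but receives 16 — outside the quota interval.

P3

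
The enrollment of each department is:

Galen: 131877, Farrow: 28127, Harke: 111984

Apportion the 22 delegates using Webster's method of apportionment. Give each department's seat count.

Standard divisor 271988/22 ≈ 12363.091; standard quotas: Galen 10.667, Farrow 2.275, Harke 9.058.
Rounding to the nearest integer gives Galen 11, Farrow 2, Harke 9 — total 22, matching the house size, so no adjustment is needed.

Galen 11, Farrow 2, Harke 9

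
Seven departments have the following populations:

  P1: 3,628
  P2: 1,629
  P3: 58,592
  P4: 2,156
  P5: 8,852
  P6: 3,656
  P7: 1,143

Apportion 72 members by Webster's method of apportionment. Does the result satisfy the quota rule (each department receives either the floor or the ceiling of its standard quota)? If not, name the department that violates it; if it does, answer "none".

P3

Standard quotas: P1 3.279, P2 1.472, P3 52.961, P4 1.949, P5 8.001, P6 3.305, P7 1.033.
Webster allocation: P1 3, P2 1, P3 54, P4 2, P5 8, P6 3, P7 1.
P3 has quota 52.961 (lower 52, upper 53) but receives 54 — outside the quota interval.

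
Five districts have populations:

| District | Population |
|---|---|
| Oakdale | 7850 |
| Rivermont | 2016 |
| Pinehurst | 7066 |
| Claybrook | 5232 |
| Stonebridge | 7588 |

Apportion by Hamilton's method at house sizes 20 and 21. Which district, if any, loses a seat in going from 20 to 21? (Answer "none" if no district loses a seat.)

At 20 seats: Oakdale 5, Rivermont 1, Pinehurst 5, Claybrook 4, Stonebridge 5.
At 21 seats: Oakdale 6, Rivermont 1, Pinehurst 5, Claybrook 4, Stonebridge 5.
No district's allocation decreased.

none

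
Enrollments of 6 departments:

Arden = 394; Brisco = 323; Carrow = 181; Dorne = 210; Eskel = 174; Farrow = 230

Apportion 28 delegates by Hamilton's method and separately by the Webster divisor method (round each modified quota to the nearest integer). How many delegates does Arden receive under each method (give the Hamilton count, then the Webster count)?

7 and 8

Hamilton: Arden 7, Brisco 6, Carrow 4, Dorne 4, Eskel 3, Farrow 4.
Webster: Arden 8, Brisco 6, Carrow 3, Dorne 4, Eskel 3, Farrow 4.
Arden gets 7 under Hamilton and 8 under Webster.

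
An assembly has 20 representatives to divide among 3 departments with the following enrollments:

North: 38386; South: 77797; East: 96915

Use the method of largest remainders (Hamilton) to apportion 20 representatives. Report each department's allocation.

North=4, South=7, East=9

Total 213098; standard divisor 213098/20 ≈ 10654.9.
Standard quotas: North 3.6027, South 7.3015, East 9.0958.
Lower quotas: North 3, South 7, East 9 (sum 19, leaving 1 seat).
Remainders in descending order: North 0.6027, South 0.3015, East 0.0958.
The surplus seat goes to North.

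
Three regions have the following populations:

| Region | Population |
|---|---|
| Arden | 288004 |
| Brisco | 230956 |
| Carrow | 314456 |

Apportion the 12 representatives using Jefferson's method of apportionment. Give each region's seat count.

Standard divisor 833416/12 ≈ 69451.333; standard quotas: Arden 4.147, Brisco 3.325, Carrow 4.528.
Rounding down gives 4, 3, 4 = 11 seats, so the divisor must be adjusted.
With modified divisor 60300: modified quotas Arden 4.776, Brisco 3.830, Carrow 5.215.
Rounding down: Arden 4, Brisco 3, Carrow 5 (total 12).

Arden=4; Brisco=3; Carrow=5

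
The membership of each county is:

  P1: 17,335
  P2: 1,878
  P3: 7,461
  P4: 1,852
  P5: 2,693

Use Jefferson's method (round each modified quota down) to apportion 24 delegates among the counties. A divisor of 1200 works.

P1=14, P2=1, P3=6, P4=1, P5=2

With modified divisor 1200: modified quotas P1 14.446, P2 1.565, P3 6.218, P4 1.543, P5 2.244.
Rounding down: P1 14, P2 1, P3 6, P4 1, P5 2 (total 24).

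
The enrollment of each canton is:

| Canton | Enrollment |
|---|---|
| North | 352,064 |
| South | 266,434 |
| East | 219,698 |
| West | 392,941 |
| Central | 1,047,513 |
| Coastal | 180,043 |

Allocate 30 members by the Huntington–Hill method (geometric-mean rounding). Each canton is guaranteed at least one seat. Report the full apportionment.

North: 4, South: 3, East: 3, West: 5, Central: 13, Coastal: 2

With divisor 81296: modified quotas North 4.331, South 3.277, East 2.702, West 4.833, Central 12.885, Coastal 2.215.
Geometric-mean thresholds: North √(4·5)=4.472, South √(3·4)=3.464, East √(2·3)=2.449, West √(4·5)=4.472, Central √(12·13)=12.490, Coastal √(2·3)=2.449.
Each quota rounded against its threshold gives North 4, South 3, East 3, West 5, Central 13, Coastal 2 (total 30).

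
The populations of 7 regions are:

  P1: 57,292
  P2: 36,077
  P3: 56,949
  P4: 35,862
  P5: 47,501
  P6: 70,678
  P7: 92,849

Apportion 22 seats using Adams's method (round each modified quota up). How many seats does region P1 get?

3

Standard divisor 397208/22 ≈ 18054.909; standard quotas: P1 3.173, P2 1.998, P3 3.154, P4 1.986, P5 2.631, P6 3.915, P7 5.143.
Rounding up gives 4, 2, 4, 2, 3, 4, 6 = 25 seats, so the divisor must be adjusted.
With modified divisor 21200: modified quotas P1 2.702, P2 1.702, P3 2.686, P4 1.692, P5 2.241, P6 3.334, P7 4.380.
Rounding up: P1 3, P2 2, P3 3, P4 2, P5 3, P6 4, P7 5 (total 22).
P1 receives 3.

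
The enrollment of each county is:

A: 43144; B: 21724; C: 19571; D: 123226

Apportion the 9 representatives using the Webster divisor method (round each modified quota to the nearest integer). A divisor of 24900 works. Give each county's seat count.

With modified divisor 24900: modified quotas A 1.733, B 0.872, C 0.786, D 4.949.
Rounding to the nearest integer: A 2, B 1, C 1, D 5 (total 9).

A 2, B 1, C 1, D 5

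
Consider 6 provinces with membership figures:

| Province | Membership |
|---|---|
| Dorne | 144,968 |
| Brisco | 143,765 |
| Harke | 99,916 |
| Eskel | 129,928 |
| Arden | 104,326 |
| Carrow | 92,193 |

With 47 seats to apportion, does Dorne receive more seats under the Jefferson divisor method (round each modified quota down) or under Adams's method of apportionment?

Jefferson

Jefferson: Dorne 10, Brisco 9, Harke 6, Eskel 9, Arden 7, Carrow 6.
Adams: Dorne 9, Brisco 9, Harke 7, Eskel 9, Arden 7, Carrow 6.
Dorne gets 10 under Jefferson and 9 under Adams.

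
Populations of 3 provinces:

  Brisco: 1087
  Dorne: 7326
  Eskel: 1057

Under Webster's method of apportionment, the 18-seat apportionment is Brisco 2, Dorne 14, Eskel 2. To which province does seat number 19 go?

Priority for the next seat is population ÷ (current seats + 0.5).
Priorities: Brisco 434.800, Dorne 505.241, Eskel 422.800.
Highest priority: Dorne.

Dorne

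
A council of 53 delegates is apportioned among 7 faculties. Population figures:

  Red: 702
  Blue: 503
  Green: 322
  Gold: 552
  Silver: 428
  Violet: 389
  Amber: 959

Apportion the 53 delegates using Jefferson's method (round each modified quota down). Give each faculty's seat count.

Red=10, Blue=7, Green=4, Gold=8, Silver=6, Violet=5, Amber=13

Standard divisor 3855/53 ≈ 72.736; standard quotas: Red 9.651, Blue 6.915, Green 4.427, Gold 7.589, Silver 5.884, Violet 5.348, Amber 13.185.
Rounding down gives 9, 6, 4, 7, 5, 5, 13 = 49 seats, so the divisor must be adjusted.
With modified divisor 68.8: modified quotas Red 10.203, Blue 7.311, Green 4.680, Gold 8.023, Silver 6.221, Violet 5.654, Amber 13.939.
Rounding down: Red 10, Blue 7, Green 4, Gold 8, Silver 6, Violet 5, Amber 13 (total 53).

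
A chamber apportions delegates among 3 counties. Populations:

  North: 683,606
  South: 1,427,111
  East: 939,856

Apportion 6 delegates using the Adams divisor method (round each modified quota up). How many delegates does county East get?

Standard divisor 3050573/6 ≈ 508428.833; standard quotas: North 1.345, South 2.807, East 1.849.
Rounding up gives 2, 3, 2 = 7 seats, so the divisor must be adjusted.
With modified divisor 698600: modified quotas North 0.979, South 2.043, East 1.345.
Rounding up: North 1, South 3, East 2 (total 6).
East receives 2.

2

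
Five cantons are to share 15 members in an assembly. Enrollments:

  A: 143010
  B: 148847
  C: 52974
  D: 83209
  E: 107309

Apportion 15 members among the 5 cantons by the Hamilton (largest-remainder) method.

Standard divisor: 535349 ÷ 15 ≈ 35689.933.
Standard quotas: A 4.0070, B 4.1706, C 1.4843, D 2.3314, E 3.0067.
Lower quotas: A 4, B 4, C 1, D 2, E 3 (sum 14, leaving 1 seat).
Remainders in descending order: C 0.4843, D 0.3314, B 0.1706, A 0.0070, E 0.0067.
The surplus seat goes to C.

A=4; B=4; C=2; D=2; E=3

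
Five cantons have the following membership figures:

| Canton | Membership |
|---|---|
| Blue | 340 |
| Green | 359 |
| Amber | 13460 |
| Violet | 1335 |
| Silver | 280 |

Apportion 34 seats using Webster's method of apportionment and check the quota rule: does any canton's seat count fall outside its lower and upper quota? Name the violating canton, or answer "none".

Standard quotas: Blue 0.733, Green 0.774, Amber 29.012, Violet 2.878, Silver 0.604.
Webster allocation: Blue 1, Green 1, Amber 28, Violet 3, Silver 1.
Amber has quota 29.012 (lower 29, upper 30) but receives 28 — outside the quota interval.

Amber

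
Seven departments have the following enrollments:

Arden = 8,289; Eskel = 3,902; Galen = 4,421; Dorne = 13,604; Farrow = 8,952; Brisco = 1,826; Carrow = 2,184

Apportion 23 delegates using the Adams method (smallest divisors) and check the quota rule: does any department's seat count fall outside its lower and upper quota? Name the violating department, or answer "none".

none

Standard quotas: Arden 4.415, Eskel 2.079, Galen 2.355, Dorne 7.247, Farrow 4.769, Brisco 0.973, Carrow 1.163.
Adams allocation: Arden 4, Eskel 2, Galen 3, Dorne 7, Farrow 5, Brisco 1, Carrow 1.
Every allocation lies between the lower and upper quota.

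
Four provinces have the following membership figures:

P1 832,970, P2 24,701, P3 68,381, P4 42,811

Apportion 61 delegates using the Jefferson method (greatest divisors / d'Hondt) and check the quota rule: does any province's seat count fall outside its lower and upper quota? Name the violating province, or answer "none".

P1

Standard quotas: P1 52.444, P2 1.555, P3 4.305, P4 2.695.
Jefferson allocation: P1 54, P2 1, P3 4, P4 2.
P1 has quota 52.444 (lower 52, upper 53) but receives 54 — outside the quota interval.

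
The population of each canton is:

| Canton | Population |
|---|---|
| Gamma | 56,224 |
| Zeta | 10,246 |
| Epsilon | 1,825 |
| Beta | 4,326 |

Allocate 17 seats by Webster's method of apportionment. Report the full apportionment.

Standard divisor 72621/17 ≈ 4271.824; standard quotas: Gamma 13.162, Zeta 2.399, Epsilon 0.427, Beta 1.013.
Rounding to the nearest integer gives 13, 2, 0, 1 = 16 seats, so the divisor must be adjusted.
With modified divisor 4132: modified quotas Gamma 13.607, Zeta 2.480, Epsilon 0.442, Beta 1.047.
Rounding to the nearest integer: Gamma 14, Zeta 2, Epsilon 0, Beta 1 (total 17).

Gamma 14, Zeta 2, Epsilon 0, Beta 1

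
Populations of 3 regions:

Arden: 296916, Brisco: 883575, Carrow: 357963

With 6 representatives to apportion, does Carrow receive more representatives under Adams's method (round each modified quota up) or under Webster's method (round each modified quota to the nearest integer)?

Adams

Adams: Arden 1, Brisco 3, Carrow 2.
Webster: Arden 1, Brisco 4, Carrow 1.
Carrow gets 2 under Adams and 1 under Webster.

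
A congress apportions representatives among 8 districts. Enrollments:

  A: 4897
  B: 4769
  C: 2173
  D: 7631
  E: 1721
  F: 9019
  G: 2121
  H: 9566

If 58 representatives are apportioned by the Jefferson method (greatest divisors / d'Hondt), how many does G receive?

Standard divisor 41897/58 ≈ 722.362; standard quotas: A 6.779, B 6.602, C 3.008, D 10.564, E 2.382, F 12.485, G 2.936, H 13.243.
Rounding down gives 6, 6, 3, 10, 2, 12, 2, 13 = 54 seats, so the divisor must be adjusted.
With modified divisor 690: modified quotas A 7.097, B 6.912, C 3.149, D 11.059, E 2.494, F 13.071, G 3.074, H 13.864.
Rounding down: A 7, B 6, C 3, D 11, E 2, F 13, G 3, H 13 (total 58).
G receives 3.

3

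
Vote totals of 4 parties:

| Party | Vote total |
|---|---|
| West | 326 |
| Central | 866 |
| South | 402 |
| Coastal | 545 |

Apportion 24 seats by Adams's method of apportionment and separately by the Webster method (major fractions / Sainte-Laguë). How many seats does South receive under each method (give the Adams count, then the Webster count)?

Adams: West 4, Central 9, South 5, Coastal 6.
Webster: West 4, Central 10, South 4, Coastal 6.
South gets 5 under Adams and 4 under Webster.

5 and 4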